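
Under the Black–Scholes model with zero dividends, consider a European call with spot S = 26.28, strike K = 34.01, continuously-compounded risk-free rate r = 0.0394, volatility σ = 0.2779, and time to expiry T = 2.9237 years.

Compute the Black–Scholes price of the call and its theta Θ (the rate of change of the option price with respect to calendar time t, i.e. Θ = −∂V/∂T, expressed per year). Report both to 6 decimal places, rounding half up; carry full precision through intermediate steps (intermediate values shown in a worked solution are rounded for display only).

σ√T = 0.2779·√2.9237 = 0.475176
d₁ = (ln(S/K) + (r+σ²/2)T) / (σ√T) = (ln(26.28/34.01) + (0.0394+0.2779²/2)·2.9237) / 0.475176 = (-0.257846 + 0.228090) / 0.475176 = -0.062622
d₂ = d₁ − σ√T = -0.062622 − 0.475176 = -0.537798
e^{−rT} = e^{−0.0394·2.9237} = 0.891193
N(d₁) = 0.475034,  N(d₂) = 0.295358
Call price V = S·N(d₁) − K·e^{−rT}·N(d₂) = 12.483892 − 8.952158 = 3.531735
φ(d₁) = (1/√(2π))·e^{−d₁²/2} = 0.398161
Θ = −S·φ(d₁)·σ/(2√T) − r·K·e^{−rT}·N(d₂) = −0.850308 − 0.352715 = -1.203023

price = 3.531735
Θ = -1.203023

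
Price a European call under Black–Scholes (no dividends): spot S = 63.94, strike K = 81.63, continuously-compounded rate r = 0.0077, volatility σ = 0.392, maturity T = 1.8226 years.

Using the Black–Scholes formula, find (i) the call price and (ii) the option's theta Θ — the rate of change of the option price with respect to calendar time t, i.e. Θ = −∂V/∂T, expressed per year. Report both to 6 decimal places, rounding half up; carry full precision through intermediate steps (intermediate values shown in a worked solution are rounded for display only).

σ√T = 0.392·√1.8226 = 0.529215
d₁ = (ln(S/K) + (r+σ²/2)T) / (σ√T) = (ln(63.94/81.63) + (0.0077+0.392²/2)·1.8226) / 0.529215 = (-0.244252 + 0.154068) / 0.529215 = -0.170410
d₂ = d₁ − σ√T = -0.170410 − 0.529215 = -0.699625
e^{−rT} = e^{−0.0077·1.8226} = 0.986064
N(d₁) = 0.432344,  N(d₂) = 0.242081
Call price V = S·N(d₁) − K·e^{−rT}·N(d₂) = 27.644055 − 19.485664 = 8.158391
φ(d₁) = (1/√(2π))·e^{−d₁²/2} = 0.393192
Θ = −S·φ(d₁)·σ/(2√T) − r·K·e^{−rT}·N(d₂) = −3.649952 − 0.150040 = -3.799992

price = 8.158391
Θ = -3.799992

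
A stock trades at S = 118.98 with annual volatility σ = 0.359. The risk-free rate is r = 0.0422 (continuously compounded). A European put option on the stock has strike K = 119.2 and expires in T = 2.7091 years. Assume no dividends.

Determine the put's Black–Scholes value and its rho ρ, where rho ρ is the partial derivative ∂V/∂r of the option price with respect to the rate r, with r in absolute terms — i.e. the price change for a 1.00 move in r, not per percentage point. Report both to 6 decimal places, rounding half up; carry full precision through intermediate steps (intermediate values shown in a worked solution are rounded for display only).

price = 20.304023
ρ = -156.073659

σ√T = 0.359·√2.7091 = 0.590890
d₁ = (ln(S/K) + (r+σ²/2)T) / (σ√T) = (ln(118.98/119.2) + (0.0422+0.359²/2)·2.7091) / 0.590890 = (-0.001847 + 0.288900) / 0.590890 = 0.485796
d₂ = d₁ − σ√T = 0.485796 − 0.590890 = -0.105094
e^{−rT} = e^{−0.0422·2.7091} = 0.891969
N(−d₁) = 0.313556,  N(−d₂) = 0.541849
Put price V = K·e^{−rT}·N(−d₂) − S·N(−d₁) = 57.610889 − 37.306866 = 20.304023
ρ = −K·T·e^{−rT}·N(−d₂) = -156.073659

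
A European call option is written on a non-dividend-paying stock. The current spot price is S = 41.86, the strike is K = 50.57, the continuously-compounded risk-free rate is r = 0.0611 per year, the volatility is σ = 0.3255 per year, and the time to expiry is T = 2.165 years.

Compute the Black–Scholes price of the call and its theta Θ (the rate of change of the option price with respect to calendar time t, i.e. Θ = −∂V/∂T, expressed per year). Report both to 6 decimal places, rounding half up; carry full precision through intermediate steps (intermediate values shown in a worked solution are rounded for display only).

σ√T = 0.3255·√2.165 = 0.478939
d₁ = (ln(S/K) + (r+σ²/2)T) / (σ√T) = (ln(41.86/50.57) + (0.0611+0.3255²/2)·2.165) / 0.478939 = (-0.189028 + 0.246973) / 0.478939 = 0.120986
d₂ = d₁ − σ√T = 0.120986 − 0.478939 = -0.357953
e^{−rT} = e^{−0.0611·2.165} = 0.876094
N(d₁) = 0.548149,  N(d₂) = 0.360189
Call price V = S·N(d₁) − K·e^{−rT}·N(d₂) = 22.945513 − 15.957861 = 6.987653
φ(d₁) = (1/√(2π))·e^{−d₁²/2} = 0.396033
Θ = −S·φ(d₁)·σ/(2√T) − r·K·e^{−rT}·N(d₂) = −1.833677 − 0.975025 = -2.808702

price = 6.987653
Θ = -2.808702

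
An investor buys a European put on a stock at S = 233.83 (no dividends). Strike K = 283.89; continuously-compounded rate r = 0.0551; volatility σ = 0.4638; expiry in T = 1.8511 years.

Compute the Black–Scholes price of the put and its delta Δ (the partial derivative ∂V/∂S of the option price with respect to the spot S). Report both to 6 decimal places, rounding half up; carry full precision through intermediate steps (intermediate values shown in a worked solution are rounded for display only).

price = 72.580719
Δ = -0.432614

σ√T = 0.4638·√1.8511 = 0.631024
d₁ = (ln(S/K) + (r+σ²/2)T) / (σ√T) = (ln(233.83/283.89) + (0.0551+0.4638²/2)·1.8511) / 0.631024 = (-0.193992 + 0.301091) / 0.631024 = 0.169722
d₂ = d₁ − σ√T = 0.169722 − 0.631024 = -0.461302
e^{−rT} = e^{−0.0551·1.8511} = 0.903034
N(−d₁) = 0.432614,  N(−d₂) = 0.677709
Put price V = K·e^{−rT}·N(−d₂) − S·N(−d₁) = 173.738943 − 101.158224 = 72.580719
Δ = −N(−d₁) = -0.432614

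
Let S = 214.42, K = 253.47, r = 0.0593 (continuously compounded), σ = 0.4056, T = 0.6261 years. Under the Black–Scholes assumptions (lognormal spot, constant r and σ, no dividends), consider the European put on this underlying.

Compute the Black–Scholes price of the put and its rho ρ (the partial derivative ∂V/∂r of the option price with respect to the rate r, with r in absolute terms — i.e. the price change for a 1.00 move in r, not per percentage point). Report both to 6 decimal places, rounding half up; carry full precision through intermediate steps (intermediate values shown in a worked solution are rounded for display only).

σ√T = 0.4056·√0.6261 = 0.320937
d₁ = (ln(S/K) + (r+σ²/2)T) / (σ√T) = (ln(214.42/253.47) + (0.0593+0.4056²/2)·0.6261) / 0.320937 = (-0.167309 + 0.088628) / 0.320937 = -0.245159
d₂ = d₁ − σ√T = -0.245159 − 0.320937 = -0.566096
e^{−rT} = e^{−0.0593·0.6261} = 0.963553
N(−d₁) = 0.596834,  N(−d₂) = 0.714336
Put price V = K·e^{−rT}·N(−d₂) − S·N(−d₁) = 174.463539 − 127.973045 = 46.490494
ρ = −K·T·e^{−rT}·N(−d₂) = -109.231622

price = 46.490494
ρ = -109.231622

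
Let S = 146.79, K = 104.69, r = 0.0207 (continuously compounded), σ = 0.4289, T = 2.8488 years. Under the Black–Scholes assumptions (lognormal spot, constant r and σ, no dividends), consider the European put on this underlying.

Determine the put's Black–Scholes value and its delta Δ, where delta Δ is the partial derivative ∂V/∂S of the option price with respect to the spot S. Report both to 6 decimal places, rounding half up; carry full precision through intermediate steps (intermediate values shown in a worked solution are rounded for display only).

price = 15.433301
Δ = -0.181326

σ√T = 0.4289·√2.8488 = 0.723914
d₁ = (ln(S/K) + (r+σ²/2)T) / (σ√T) = (ln(146.79/104.69) + (0.0207+0.4289²/2)·2.8488) / 0.723914 = (0.337999 + 0.320996) / 0.723914 = 0.910323
d₂ = d₁ − σ√T = 0.910323 − 0.723914 = 0.186409
e^{−rT} = e^{−0.0207·2.8488} = 0.942735
N(−d₁) = 0.181326,  N(−d₂) = 0.426062
Put price V = K·e^{−rT}·N(−d₂) − S·N(−d₁) = 42.050174 − 26.616873 = 15.433301
Δ = −N(−d₁) = -0.181326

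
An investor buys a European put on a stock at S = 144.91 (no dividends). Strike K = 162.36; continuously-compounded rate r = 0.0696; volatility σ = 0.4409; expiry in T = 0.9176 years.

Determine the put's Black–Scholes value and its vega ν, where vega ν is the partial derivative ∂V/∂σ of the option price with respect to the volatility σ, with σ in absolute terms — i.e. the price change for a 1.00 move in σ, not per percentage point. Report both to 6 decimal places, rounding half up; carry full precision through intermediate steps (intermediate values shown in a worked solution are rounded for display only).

σ√T = 0.4409·√0.9176 = 0.422344
d₁ = (ln(S/K) + (r+σ²/2)T) / (σ√T) = (ln(144.91/162.36) + (0.0696+0.4409²/2)·0.9176) / 0.422344 = (-0.113703 + 0.153052) / 0.422344 = 0.093168
d₂ = d₁ − σ√T = 0.093168 − 0.422344 = -0.329176
e^{−rT} = e^{−0.0696·0.9176} = 0.938132
N(−d₁) = 0.462885,  N(−d₂) = 0.628989
Put price V = K·e^{−rT}·N(−d₂) − S·N(−d₁) = 95.804451 − 67.076650 = 28.727800
φ(d₁) = (1/√(2π))·e^{−d₁²/2} = 0.397215
ν = S·φ(d₁)·√T = 55.137899

price = 28.727800
ν = 55.137899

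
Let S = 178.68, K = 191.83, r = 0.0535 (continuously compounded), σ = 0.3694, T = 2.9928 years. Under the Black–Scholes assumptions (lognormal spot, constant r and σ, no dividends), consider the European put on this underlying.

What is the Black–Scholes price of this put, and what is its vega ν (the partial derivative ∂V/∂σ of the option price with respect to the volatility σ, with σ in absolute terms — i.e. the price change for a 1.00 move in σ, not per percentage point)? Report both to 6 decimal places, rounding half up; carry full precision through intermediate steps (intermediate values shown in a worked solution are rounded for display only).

σ√T = 0.3694·√2.9928 = 0.639051
d₁ = (ln(S/K) + (r+σ²/2)T) / (σ√T) = (ln(178.68/191.83) + (0.0535+0.3694²/2)·2.9928) / 0.639051 = (-0.071013 + 0.364308) / 0.639051 = 0.458954
d₂ = d₁ − σ√T = 0.458954 − 0.639051 = -0.180098
e^{−rT} = e^{−0.0535·2.9928} = 0.852046
N(−d₁) = 0.323134,  N(−d₂) = 0.571462
Put price V = K·e^{−rT}·N(−d₂) − S·N(−d₁) = 93.404308 − 57.737525 = 35.666783
φ(d₁) = (1/√(2π))·e^{−d₁²/2} = 0.359063
ν = S·φ(d₁)·√T = 110.990362

price = 35.666783
ν = 110.990362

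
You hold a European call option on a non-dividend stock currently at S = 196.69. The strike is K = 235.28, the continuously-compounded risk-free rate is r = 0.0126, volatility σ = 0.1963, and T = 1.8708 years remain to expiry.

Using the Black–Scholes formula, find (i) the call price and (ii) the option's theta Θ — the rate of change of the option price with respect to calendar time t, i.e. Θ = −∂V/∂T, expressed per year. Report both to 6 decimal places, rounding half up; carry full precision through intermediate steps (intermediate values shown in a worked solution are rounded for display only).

price = 9.906461
Θ = -5.787830

σ√T = 0.1963·√1.8708 = 0.268494
d₁ = (ln(S/K) + (r+σ²/2)T) / (σ√T) = (ln(196.69/235.28) + (0.0126+0.1963²/2)·1.8708) / 0.268494 = (-0.179147 + 0.059616) / 0.268494 = -0.445191
d₂ = d₁ − σ√T = -0.445191 − 0.268494 = -0.713685
e^{−rT} = e^{−0.0126·1.8708} = 0.976704
N(d₁) = 0.328091,  N(d₂) = 0.237711
Call price V = S·N(d₁) − K·e^{−rT}·N(d₂) = 64.532200 − 54.625739 = 9.906461
φ(d₁) = (1/√(2π))·e^{−d₁²/2} = 0.361304
Θ = −S·φ(d₁)·σ/(2√T) − r·K·e^{−rT}·N(d₂) = −5.099546 − 0.688284 = -5.787830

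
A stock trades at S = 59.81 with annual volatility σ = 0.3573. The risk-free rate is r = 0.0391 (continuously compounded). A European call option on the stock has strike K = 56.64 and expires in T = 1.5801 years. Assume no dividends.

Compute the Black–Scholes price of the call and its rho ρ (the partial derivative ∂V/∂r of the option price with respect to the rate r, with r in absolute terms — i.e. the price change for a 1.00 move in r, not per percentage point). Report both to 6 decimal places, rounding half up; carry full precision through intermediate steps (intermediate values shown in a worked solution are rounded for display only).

price = 13.654335
ρ = 43.216546

σ√T = 0.3573·√1.5801 = 0.449133
d₁ = (ln(S/K) + (r+σ²/2)T) / (σ√T) = (ln(59.81/56.64) + (0.0391+0.3573²/2)·1.5801) / 0.449133 = (0.054457 + 0.162642) / 0.449133 = 0.483375
d₂ = d₁ − σ√T = 0.483375 − 0.449133 = 0.034241
e^{−rT} = e^{−0.0391·1.5801} = 0.940088
N(d₁) = 0.685585,  N(d₂) = 0.513658
Call price V = S·N(d₁) − K·e^{−rT}·N(d₂) = 41.004848 − 27.350513 = 13.654335
ρ = K·T·e^{−rT}·N(d₂) = 43.216546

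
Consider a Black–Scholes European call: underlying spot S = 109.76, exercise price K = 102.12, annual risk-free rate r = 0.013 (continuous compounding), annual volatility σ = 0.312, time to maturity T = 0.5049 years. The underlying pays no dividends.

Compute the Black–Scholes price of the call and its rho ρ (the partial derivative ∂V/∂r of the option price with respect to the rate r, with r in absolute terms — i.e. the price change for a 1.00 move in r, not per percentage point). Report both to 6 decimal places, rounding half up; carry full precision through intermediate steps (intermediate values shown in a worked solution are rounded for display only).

price = 14.053783
ρ = 30.552499

σ√T = 0.312·√0.5049 = 0.221696
d₁ = (ln(S/K) + (r+σ²/2)T) / (σ√T) = (ln(109.76/102.12) + (0.013+0.312²/2)·0.5049) / 0.221696 = (0.072148 + 0.031138) / 0.221696 = 0.465890
d₂ = d₁ − σ√T = 0.465890 − 0.221696 = 0.244194
e^{−rT} = e^{−0.013·0.5049} = 0.993458
N(d₁) = 0.679353,  N(d₂) = 0.596460
Call price V = S·N(d₁) − K·e^{−rT}·N(d₂) = 74.565764 − 60.511980 = 14.053783
ρ = K·T·e^{−rT}·N(d₂) = 30.552499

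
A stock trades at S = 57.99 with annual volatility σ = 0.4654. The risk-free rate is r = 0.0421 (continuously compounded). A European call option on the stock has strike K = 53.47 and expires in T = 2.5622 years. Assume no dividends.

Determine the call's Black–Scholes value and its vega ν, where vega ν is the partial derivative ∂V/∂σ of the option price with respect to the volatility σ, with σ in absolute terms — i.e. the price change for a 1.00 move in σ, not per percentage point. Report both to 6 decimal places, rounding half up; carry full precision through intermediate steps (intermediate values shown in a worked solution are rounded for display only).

σ√T = 0.4654·√2.5622 = 0.744960
d₁ = (ln(S/K) + (r+σ²/2)T) / (σ√T) = (ln(57.99/53.47) + (0.0421+0.4654²/2)·2.5622) / 0.744960 = (0.081150 + 0.385351) / 0.744960 = 0.626210
d₂ = d₁ − σ√T = 0.626210 − 0.744960 = -0.118750
e^{−rT} = e^{−0.0421·2.5622} = 0.897746
N(d₁) = 0.734411,  N(d₂) = 0.452737
Call price V = S·N(d₁) − K·e^{−rT}·N(d₂) = 42.588510 − 21.732468 = 20.856042
φ(d₁) = (1/√(2π))·e^{−d₁²/2} = 0.327913
ν = S·φ(d₁)·√T = 30.438124

price = 20.856042
ν = 30.438124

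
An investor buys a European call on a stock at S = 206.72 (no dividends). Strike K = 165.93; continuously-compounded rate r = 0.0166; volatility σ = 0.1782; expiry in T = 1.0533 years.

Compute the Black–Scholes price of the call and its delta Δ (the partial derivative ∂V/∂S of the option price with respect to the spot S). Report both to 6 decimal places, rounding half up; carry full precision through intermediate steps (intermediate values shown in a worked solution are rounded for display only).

σ√T = 0.1782·√1.0533 = 0.182887
d₁ = (ln(S/K) + (r+σ²/2)T) / (σ√T) = (ln(206.72/165.93) + (0.0166+0.1782²/2)·1.0533) / 0.182887 = (0.219799 + 0.034209) / 0.182887 = 1.388876
d₂ = d₁ − σ√T = 1.388876 − 0.182887 = 1.205989
e^{−rT} = e^{−0.0166·1.0533} = 0.982667
N(d₁) = 0.917565,  N(d₂) = 0.886089
Call price V = S·N(d₁) − K·e^{−rT}·N(d₂) = 189.678988 − 144.480335 = 45.198653
Δ = N(d₁) = 0.917565

price = 45.198653
Δ = 0.917565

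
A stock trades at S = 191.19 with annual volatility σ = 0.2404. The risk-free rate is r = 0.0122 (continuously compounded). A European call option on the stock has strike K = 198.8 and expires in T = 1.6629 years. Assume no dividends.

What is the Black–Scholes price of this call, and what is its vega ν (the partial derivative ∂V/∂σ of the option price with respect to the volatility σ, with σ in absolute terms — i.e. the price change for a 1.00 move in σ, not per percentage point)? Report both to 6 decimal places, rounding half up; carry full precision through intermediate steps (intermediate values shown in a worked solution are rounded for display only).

σ√T = 0.2404·√1.6629 = 0.310004
d₁ = (ln(S/K) + (r+σ²/2)T) / (σ√T) = (ln(191.19/198.8) + (0.0122+0.2404²/2)·1.6629) / 0.310004 = (-0.039032 + 0.068339) / 0.310004 = 0.094538
d₂ = d₁ − σ√T = 0.094538 − 0.310004 = -0.215466
e^{−rT} = e^{−0.0122·1.6629} = 0.979917
N(d₁) = 0.537659,  N(d₂) = 0.414702
Call price V = S·N(d₁) − K·e^{−rT}·N(d₂) = 102.795019 − 80.787027 = 22.007993
φ(d₁) = (1/√(2π))·e^{−d₁²/2} = 0.397164
ν = S·φ(d₁)·√T = 97.919138

price = 22.007993
ν = 97.919138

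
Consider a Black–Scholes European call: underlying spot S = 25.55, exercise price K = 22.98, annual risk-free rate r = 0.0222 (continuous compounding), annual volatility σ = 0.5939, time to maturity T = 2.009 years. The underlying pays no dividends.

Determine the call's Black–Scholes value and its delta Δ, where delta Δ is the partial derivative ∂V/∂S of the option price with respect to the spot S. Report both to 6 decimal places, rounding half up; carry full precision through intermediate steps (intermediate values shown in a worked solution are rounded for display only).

price = 9.653507
Δ = 0.725685

σ√T = 0.5939·√2.009 = 0.841789
d₁ = (ln(S/K) + (r+σ²/2)T) / (σ√T) = (ln(25.55/22.98) + (0.0222+0.5939²/2)·2.009) / 0.841789 = (0.106013 + 0.398904) / 0.841789 = 0.599814
d₂ = d₁ − σ√T = 0.599814 − 0.841789 = -0.241975
e^{−rT} = e^{−0.0222·2.009} = 0.956380
N(d₁) = 0.725685,  N(d₂) = 0.404400
Call price V = S·N(d₁) − K·e^{−rT}·N(d₂) = 18.541253 − 8.887746 = 9.653507
Δ = N(d₁) = 0.725685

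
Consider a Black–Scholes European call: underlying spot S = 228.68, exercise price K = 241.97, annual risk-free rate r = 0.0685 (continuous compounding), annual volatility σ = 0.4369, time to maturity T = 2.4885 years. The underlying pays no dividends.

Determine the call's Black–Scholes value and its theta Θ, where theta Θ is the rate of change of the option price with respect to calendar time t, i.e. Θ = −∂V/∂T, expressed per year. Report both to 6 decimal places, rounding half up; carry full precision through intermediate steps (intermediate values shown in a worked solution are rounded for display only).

price = 71.413542
Θ = -17.087465

σ√T = 0.4369·√2.4885 = 0.689209
d₁ = (ln(S/K) + (r+σ²/2)T) / (σ√T) = (ln(228.68/241.97) + (0.0685+0.4369²/2)·2.4885) / 0.689209 = (-0.056490 + 0.407967) / 0.689209 = 0.509971
d₂ = d₁ − σ√T = 0.509971 − 0.689209 = -0.179238
e^{−rT} = e^{−0.0685·2.4885} = 0.843275
N(d₁) = 0.694964,  N(d₂) = 0.428875
Call price V = S·N(d₁) − K·e^{−rT}·N(d₂) = 158.924398 − 87.510856 = 71.413542
φ(d₁) = (1/√(2π))·e^{−d₁²/2} = 0.350297
Θ = −S·φ(d₁)·σ/(2√T) − r·K·e^{−rT}·N(d₂) = −11.092971 − 5.994494 = -17.087465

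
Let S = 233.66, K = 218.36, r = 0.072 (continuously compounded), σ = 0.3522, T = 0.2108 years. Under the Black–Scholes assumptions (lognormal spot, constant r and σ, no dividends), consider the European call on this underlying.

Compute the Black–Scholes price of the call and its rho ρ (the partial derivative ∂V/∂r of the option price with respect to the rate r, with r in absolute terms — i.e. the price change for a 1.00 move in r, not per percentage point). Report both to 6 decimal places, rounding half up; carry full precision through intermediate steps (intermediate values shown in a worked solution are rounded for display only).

price = 25.606932
ρ = 30.242388

σ√T = 0.3522·√0.2108 = 0.161705
d₁ = (ln(S/K) + (r+σ²/2)T) / (σ√T) = (ln(233.66/218.36) + (0.072+0.3522²/2)·0.2108) / 0.161705 = (0.067722 + 0.028252) / 0.161705 = 0.593511
d₂ = d₁ − σ√T = 0.593511 − 0.161705 = 0.431805
e^{−rT} = e^{−0.072·0.2108} = 0.984937
N(d₁) = 0.723580,  N(d₂) = 0.667059
Call price V = S·N(d₁) − K·e^{−rT}·N(d₂) = 169.071771 − 143.464839 = 25.606932
ρ = K·T·e^{−rT}·N(d₂) = 30.242388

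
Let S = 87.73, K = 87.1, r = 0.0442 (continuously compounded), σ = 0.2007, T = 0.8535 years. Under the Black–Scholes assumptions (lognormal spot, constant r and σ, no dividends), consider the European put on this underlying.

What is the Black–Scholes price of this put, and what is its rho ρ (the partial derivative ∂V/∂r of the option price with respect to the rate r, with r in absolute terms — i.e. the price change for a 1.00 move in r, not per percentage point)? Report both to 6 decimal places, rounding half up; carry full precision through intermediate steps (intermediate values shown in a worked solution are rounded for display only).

σ√T = 0.2007·√0.8535 = 0.185417
d₁ = (ln(S/K) + (r+σ²/2)T) / (σ√T) = (ln(87.73/87.1) + (0.0442+0.2007²/2)·0.8535) / 0.185417 = (0.007207 + 0.054914) / 0.185417 = 0.335037
d₂ = d₁ − σ√T = 0.335037 − 0.185417 = 0.149620
e^{−rT} = e^{−0.0442·0.8535} = 0.962978
N(−d₁) = 0.368799,  N(−d₂) = 0.440532
Put price V = K·e^{−rT}·N(−d₂) − S·N(−d₁) = 36.949815 − 32.354712 = 4.595103
ρ = −K·T·e^{−rT}·N(−d₂) = -31.536667

price = 4.595103
ρ = -31.536667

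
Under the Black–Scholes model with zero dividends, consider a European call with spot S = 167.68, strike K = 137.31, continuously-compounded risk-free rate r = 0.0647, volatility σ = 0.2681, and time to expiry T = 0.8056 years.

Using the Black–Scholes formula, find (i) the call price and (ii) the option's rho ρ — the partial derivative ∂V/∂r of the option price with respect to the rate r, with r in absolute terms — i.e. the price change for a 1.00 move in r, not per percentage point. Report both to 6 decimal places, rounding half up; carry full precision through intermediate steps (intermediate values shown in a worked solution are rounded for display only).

price = 40.039045
ρ = 86.408838

σ√T = 0.2681·√0.8056 = 0.240634
d₁ = (ln(S/K) + (r+σ²/2)T) / (σ√T) = (ln(167.68/137.31) + (0.0647+0.2681²/2)·0.8056) / 0.240634 = (0.199816 + 0.081075) / 0.240634 = 1.167296
d₂ = d₁ − σ√T = 1.167296 − 0.240634 = 0.926663
e^{−rT} = e^{−0.0647·0.8056} = 0.949213
N(d₁) = 0.878455,  N(d₂) = 0.822949
Call price V = S·N(d₁) − K·e^{−rT}·N(d₂) = 147.299272 − 107.260226 = 40.039045
ρ = K·T·e^{−rT}·N(d₂) = 86.408838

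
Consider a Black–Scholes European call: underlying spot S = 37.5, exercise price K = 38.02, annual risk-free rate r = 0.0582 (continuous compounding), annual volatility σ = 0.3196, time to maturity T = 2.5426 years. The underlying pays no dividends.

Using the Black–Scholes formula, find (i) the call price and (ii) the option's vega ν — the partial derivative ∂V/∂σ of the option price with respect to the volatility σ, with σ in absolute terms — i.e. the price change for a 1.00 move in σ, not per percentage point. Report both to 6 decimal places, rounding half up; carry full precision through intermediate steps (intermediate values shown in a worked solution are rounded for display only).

price = 9.661621
ν = 20.858293

σ√T = 0.3196·√2.5426 = 0.509619
d₁ = (ln(S/K) + (r+σ²/2)T) / (σ√T) = (ln(37.5/38.02) + (0.0582+0.3196²/2)·2.5426) / 0.509619 = (-0.013771 + 0.277835) / 0.509619 = 0.518159
d₂ = d₁ − σ√T = 0.518159 − 0.509619 = 0.008540
e^{−rT} = e^{−0.0582·2.5426} = 0.862449
N(d₁) = 0.697826,  N(d₂) = 0.503407
Call price V = S·N(d₁) − K·e^{−rT}·N(d₂) = 26.168488 − 16.506866 = 9.661621
φ(d₁) = (1/√(2π))·e^{−d₁²/2} = 0.348826
ν = S·φ(d₁)·√T = 20.858293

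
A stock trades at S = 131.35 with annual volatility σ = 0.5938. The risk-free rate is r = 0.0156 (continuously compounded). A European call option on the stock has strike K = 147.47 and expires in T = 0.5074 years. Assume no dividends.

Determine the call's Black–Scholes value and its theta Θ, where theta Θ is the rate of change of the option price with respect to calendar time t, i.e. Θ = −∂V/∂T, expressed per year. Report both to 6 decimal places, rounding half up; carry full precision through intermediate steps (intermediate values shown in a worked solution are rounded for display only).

σ√T = 0.5938·√0.5074 = 0.422976
d₁ = (ln(S/K) + (r+σ²/2)T) / (σ√T) = (ln(131.35/147.47) + (0.0156+0.5938²/2)·0.5074) / 0.422976 = (-0.115759 + 0.097370) / 0.422976 = -0.043477
d₂ = d₁ − σ√T = -0.043477 − 0.422976 = -0.466452
e^{−rT} = e^{−0.0156·0.5074} = 0.992116
N(d₁) = 0.482661,  N(d₂) = 0.320446
Call price V = S·N(d₁) − K·e^{−rT}·N(d₂) = 63.397492 − 46.883574 = 16.513919
φ(d₁) = (1/√(2π))·e^{−d₁²/2} = 0.398565
Θ = −S·φ(d₁)·σ/(2√T) − r·K·e^{−rT}·N(d₂) = −21.820498 − 0.731384 = -22.551881

price = 16.513919
Θ = -22.551881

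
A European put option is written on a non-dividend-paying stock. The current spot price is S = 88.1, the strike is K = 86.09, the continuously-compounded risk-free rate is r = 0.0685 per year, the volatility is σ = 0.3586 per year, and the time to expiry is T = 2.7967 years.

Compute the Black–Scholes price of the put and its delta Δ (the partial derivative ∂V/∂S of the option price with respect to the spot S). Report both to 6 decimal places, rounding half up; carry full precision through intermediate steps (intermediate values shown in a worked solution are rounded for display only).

σ√T = 0.3586·√2.7967 = 0.599699
d₁ = (ln(S/K) + (r+σ²/2)T) / (σ√T) = (ln(88.1/86.09) + (0.0685+0.3586²/2)·2.7967) / 0.599699 = (0.023079 + 0.371393) / 0.599699 = 0.657784
d₂ = d₁ − σ√T = 0.657784 − 0.599699 = 0.058086
e^{−rT} = e^{−0.0685·2.7967} = 0.825659
N(−d₁) = 0.255338,  N(−d₂) = 0.476840
Put price V = K·e^{−rT}·N(−d₂) − S·N(−d₁) = 33.894255 − 22.495306 = 11.398948
Δ = −N(−d₁) = -0.255338

price = 11.398948
Δ = -0.255338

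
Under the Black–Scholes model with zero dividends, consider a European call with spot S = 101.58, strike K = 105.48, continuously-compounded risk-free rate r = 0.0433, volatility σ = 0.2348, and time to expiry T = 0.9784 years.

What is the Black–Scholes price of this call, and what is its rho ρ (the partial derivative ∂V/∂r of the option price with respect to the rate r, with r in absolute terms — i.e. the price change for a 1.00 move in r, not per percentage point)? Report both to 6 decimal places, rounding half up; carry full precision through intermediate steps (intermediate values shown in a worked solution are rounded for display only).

σ√T = 0.2348·√0.9784 = 0.232250
d₁ = (ln(S/K) + (r+σ²/2)T) / (σ√T) = (ln(101.58/105.48) + (0.0433+0.2348²/2)·0.9784) / 0.232250 = (-0.037675 + 0.069335) / 0.232250 = 0.136319
d₂ = d₁ − σ√T = 0.136319 − 0.232250 = -0.095931
e^{−rT} = e^{−0.0433·0.9784} = 0.958520
N(d₁) = 0.554215,  N(d₂) = 0.461788
Call price V = S·N(d₁) − K·e^{−rT}·N(d₂) = 56.297205 − 46.688894 = 9.608311
ρ = K·T·e^{−rT}·N(d₂) = 45.680414

price = 9.608311
ρ = 45.680414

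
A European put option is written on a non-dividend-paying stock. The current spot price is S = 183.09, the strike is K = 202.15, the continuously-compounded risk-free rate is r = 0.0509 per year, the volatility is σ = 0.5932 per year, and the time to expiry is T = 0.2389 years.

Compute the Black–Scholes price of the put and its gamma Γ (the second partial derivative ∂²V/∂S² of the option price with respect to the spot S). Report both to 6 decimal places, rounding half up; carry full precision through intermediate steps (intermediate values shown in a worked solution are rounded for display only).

σ√T = 0.5932·√0.2389 = 0.289941
d₁ = (ln(S/K) + (r+σ²/2)T) / (σ√T) = (ln(183.09/202.15) + (0.0509+0.5932²/2)·0.2389) / 0.289941 = (-0.099032 + 0.054193) / 0.289941 = -0.154650
d₂ = d₁ − σ√T = -0.154650 − 0.289941 = -0.444591
e^{−rT} = e^{−0.0509·0.2389} = 0.987914
N(−d₁) = 0.561451,  N(−d₂) = 0.671692
Put price V = K·e^{−rT}·N(−d₂) − S·N(−d₁) = 134.141465 − 102.796134 = 31.345331
φ(d₁) = (1/√(2π))·e^{−d₁²/2} = 0.394200
Γ = φ(d₁) / (S·σ·√T) = 0.007426

price = 31.345331
Γ = 0.007426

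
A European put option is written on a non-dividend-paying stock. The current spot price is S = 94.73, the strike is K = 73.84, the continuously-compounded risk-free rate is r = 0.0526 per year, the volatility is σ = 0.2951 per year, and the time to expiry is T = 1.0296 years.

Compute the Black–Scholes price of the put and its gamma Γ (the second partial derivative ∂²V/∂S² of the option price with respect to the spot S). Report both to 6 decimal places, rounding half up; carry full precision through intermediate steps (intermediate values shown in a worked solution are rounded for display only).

price = 1.967406
Γ = 0.007155

σ√T = 0.2951·√1.0296 = 0.299436
d₁ = (ln(S/K) + (r+σ²/2)T) / (σ√T) = (ln(94.73/73.84) + (0.0526+0.2951²/2)·1.0296) / 0.299436 = (0.249130 + 0.098988) / 0.299436 = 1.162580
d₂ = d₁ − σ√T = 1.162580 − 0.299436 = 0.863145
e^{−rT} = e^{−0.0526·1.0296} = 0.947283
N(−d₁) = 0.122500,  N(−d₂) = 0.194029
Put price V = K·e^{−rT}·N(−d₂) − S·N(−d₁) = 13.571823 − 11.604417 = 1.967406
φ(d₁) = (1/√(2π))·e^{−d₁²/2} = 0.202962
Γ = φ(d₁) / (S·σ·√T) = 0.007155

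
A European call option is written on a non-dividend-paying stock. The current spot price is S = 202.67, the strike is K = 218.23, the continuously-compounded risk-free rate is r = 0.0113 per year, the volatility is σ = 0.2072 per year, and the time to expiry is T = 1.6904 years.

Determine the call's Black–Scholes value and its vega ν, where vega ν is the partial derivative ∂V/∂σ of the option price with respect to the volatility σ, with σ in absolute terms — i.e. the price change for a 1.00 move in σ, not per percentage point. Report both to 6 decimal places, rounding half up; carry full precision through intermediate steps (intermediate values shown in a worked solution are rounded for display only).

price = 17.071124
ν = 104.872349

σ√T = 0.2072·√1.6904 = 0.269392
d₁ = (ln(S/K) + (r+σ²/2)T) / (σ√T) = (ln(202.67/218.23) + (0.0113+0.2072²/2)·1.6904) / 0.269392 = (-0.073971 + 0.055388) / 0.269392 = -0.068981
d₂ = d₁ − σ√T = -0.068981 − 0.269392 = -0.338373
e^{−rT} = e^{−0.0113·1.6904} = 0.981080
N(d₁) = 0.472502,  N(d₂) = 0.367541
Call price V = S·N(d₁) − K·e^{−rT}·N(d₂) = 95.762032 − 78.690908 = 17.071124
φ(d₁) = (1/√(2π))·e^{−d₁²/2} = 0.397994
ν = S·φ(d₁)·√T = 104.872349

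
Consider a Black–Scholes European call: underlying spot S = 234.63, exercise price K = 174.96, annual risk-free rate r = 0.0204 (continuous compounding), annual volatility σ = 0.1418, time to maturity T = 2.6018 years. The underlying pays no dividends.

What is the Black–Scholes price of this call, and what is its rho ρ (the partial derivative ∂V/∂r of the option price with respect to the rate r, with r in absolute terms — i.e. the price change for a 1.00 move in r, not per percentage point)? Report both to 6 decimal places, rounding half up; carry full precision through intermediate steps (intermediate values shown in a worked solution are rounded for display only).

price = 69.985969
ρ = 396.863142

σ√T = 0.1418·√2.6018 = 0.228725
d₁ = (ln(S/K) + (r+σ²/2)T) / (σ√T) = (ln(234.63/174.96) + (0.0204+0.1418²/2)·2.6018) / 0.228725 = (0.293452 + 0.079234) / 0.228725 = 1.629411
d₂ = d₁ − σ√T = 1.629411 − 0.228725 = 1.400686
e^{−rT} = e^{−0.0204·2.6018} = 0.948307
N(d₁) = 0.948387,  N(d₂) = 0.919346
Call price V = S·N(d₁) − K·e^{−rT}·N(d₂) = 222.520038 − 152.534070 = 69.985969
ρ = K·T·e^{−rT}·N(d₂) = 396.863142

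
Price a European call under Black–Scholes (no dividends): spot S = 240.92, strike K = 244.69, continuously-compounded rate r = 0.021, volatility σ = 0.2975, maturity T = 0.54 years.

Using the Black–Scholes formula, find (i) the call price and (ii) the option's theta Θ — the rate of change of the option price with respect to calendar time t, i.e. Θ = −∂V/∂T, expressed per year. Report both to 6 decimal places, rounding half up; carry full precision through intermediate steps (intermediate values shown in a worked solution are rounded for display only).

σ√T = 0.2975·√0.54 = 0.218617
d₁ = (ln(S/K) + (r+σ²/2)T) / (σ√T) = (ln(240.92/244.69) + (0.021+0.2975²/2)·0.54) / 0.218617 = (-0.015527 + 0.035237) / 0.218617 = 0.090155
d₂ = d₁ − σ√T = 0.090155 − 0.218617 = -0.128462
e^{−rT} = e^{−0.021·0.54} = 0.988724
N(d₁) = 0.535918,  N(d₂) = 0.448892
Call price V = S·N(d₁) − K·e^{−rT}·N(d₂) = 129.113403 − 108.600812 = 20.512591
φ(d₁) = (1/√(2π))·e^{−d₁²/2} = 0.397324
Θ = −S·φ(d₁)·σ/(2√T) − r·K·e^{−rT}·N(d₂) = −19.376621 − 2.280617 = -21.657238

price = 20.512591
Θ = -21.657238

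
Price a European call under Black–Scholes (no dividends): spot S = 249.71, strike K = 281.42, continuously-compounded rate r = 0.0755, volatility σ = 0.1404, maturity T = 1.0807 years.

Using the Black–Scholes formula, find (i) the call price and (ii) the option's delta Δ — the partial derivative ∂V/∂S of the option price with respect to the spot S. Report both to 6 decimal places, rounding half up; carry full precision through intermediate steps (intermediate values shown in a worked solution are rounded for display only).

σ√T = 0.1404·√1.0807 = 0.145955
d₁ = (ln(S/K) + (r+σ²/2)T) / (σ√T) = (ln(249.71/281.42) + (0.0755+0.1404²/2)·1.0807) / 0.145955 = (-0.119548 + 0.092244) / 0.145955 = -0.187069
d₂ = d₁ − σ√T = -0.187069 − 0.145955 = -0.333024
e^{−rT} = e^{−0.0755·1.0807} = 0.921647
N(d₁) = 0.425803,  N(d₂) = 0.369558
Call price V = S·N(d₁) − K·e^{−rT}·N(d₂) = 106.327364 − 95.852263 = 10.475101
Δ = N(d₁) = 0.425803

price = 10.475101
Δ = 0.425803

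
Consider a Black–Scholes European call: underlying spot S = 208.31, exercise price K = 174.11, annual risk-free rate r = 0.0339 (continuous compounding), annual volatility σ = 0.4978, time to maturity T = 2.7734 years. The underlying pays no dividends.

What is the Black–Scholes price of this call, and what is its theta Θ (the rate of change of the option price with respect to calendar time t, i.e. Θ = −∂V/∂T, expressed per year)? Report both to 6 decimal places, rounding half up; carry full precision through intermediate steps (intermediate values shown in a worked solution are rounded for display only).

σ√T = 0.4978·√2.7734 = 0.829013
d₁ = (ln(S/K) + (r+σ²/2)T) / (σ√T) = (ln(208.31/174.11) + (0.0339+0.4978²/2)·2.7734) / 0.829013 = (0.179340 + 0.437649) / 0.829013 = 0.744246
d₂ = d₁ − σ√T = 0.744246 − 0.829013 = -0.084767
e^{−rT} = e^{−0.0339·2.7734} = 0.910266
N(d₁) = 0.771636,  N(d₂) = 0.466223
Call price V = S·N(d₁) − K·e^{−rT}·N(d₂) = 160.739528 − 73.890093 = 86.849435
φ(d₁) = (1/√(2π))·e^{−d₁²/2} = 0.302435
Θ = −S·φ(d₁)·σ/(2√T) − r·K·e^{−rT}·N(d₂) = −9.415872 − 2.504874 = -11.920746

price = 86.849435
Θ = -11.920746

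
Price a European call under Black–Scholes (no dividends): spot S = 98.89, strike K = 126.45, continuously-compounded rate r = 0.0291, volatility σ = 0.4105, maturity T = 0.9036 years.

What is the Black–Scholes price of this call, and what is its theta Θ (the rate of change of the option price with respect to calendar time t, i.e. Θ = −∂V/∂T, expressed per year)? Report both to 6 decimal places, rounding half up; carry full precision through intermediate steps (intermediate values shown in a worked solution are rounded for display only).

σ√T = 0.4105·√0.9036 = 0.390213
d₁ = (ln(S/K) + (r+σ²/2)T) / (σ√T) = (ln(98.89/126.45) + (0.0291+0.4105²/2)·0.9036) / 0.390213 = (-0.245839 + 0.102428) / 0.390213 = -0.367521
d₂ = d₁ − σ√T = -0.367521 − 0.390213 = -0.757733
e^{−rT} = e^{−0.0291·0.9036} = 0.974048
N(d₁) = 0.356615,  N(d₂) = 0.224305
Call price V = S·N(d₁) − K·e^{−rT}·N(d₂) = 35.265694 − 27.627324 = 7.638369
φ(d₁) = (1/√(2π))·e^{−d₁²/2} = 0.372889
Θ = −S·φ(d₁)·σ/(2√T) − r·K·e^{−rT}·N(d₂) = −7.962091 − 0.803955 = -8.766046

price = 7.638369
Θ = -8.766046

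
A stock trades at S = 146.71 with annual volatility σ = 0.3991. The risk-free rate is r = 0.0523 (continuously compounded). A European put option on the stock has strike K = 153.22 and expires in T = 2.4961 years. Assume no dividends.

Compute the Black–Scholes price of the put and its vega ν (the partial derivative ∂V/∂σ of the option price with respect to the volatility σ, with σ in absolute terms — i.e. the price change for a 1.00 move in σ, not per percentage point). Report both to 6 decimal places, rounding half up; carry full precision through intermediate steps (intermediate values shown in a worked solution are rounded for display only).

σ√T = 0.3991·√2.4961 = 0.630540
d₁ = (ln(S/K) + (r+σ²/2)T) / (σ√T) = (ln(146.71/153.22) + (0.0523+0.3991²/2)·2.4961) / 0.630540 = (-0.043417 + 0.329336) / 0.630540 = 0.453452
d₂ = d₁ − σ√T = 0.453452 − 0.630540 = -0.177088
e^{−rT} = e^{−0.0523·2.4961} = 0.877616
N(−d₁) = 0.325112,  N(−d₂) = 0.570281
Put price V = K·e^{−rT}·N(−d₂) − S·N(−d₁) = 76.684674 − 47.697145 = 28.987529
φ(d₁) = (1/√(2π))·e^{−d₁²/2} = 0.359965
ν = S·φ(d₁)·√T = 83.435580

price = 28.987529
ν = 83.435580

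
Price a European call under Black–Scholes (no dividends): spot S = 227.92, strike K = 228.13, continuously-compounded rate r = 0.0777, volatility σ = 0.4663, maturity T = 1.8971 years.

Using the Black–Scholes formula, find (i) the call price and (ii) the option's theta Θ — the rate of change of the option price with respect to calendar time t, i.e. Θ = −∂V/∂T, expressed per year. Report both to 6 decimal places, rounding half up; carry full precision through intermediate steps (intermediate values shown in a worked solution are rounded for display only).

price = 70.362649
Θ = -20.317995

σ√T = 0.4663·√1.8971 = 0.642259
d₁ = (ln(S/K) + (r+σ²/2)T) / (σ√T) = (ln(227.92/228.13) + (0.0777+0.4663²/2)·1.8971) / 0.642259 = (-0.000921 + 0.353653) / 0.642259 = 0.549205
d₂ = d₁ − σ√T = 0.549205 − 0.642259 = -0.093054
e^{−rT} = e^{−0.0777·1.8971} = 0.862945
N(d₁) = 0.708568,  N(d₂) = 0.462930
Call price V = S·N(d₁) − K·e^{−rT}·N(d₂) = 161.496757 − 91.134108 = 70.362649
φ(d₁) = (1/√(2π))·e^{−d₁²/2} = 0.343094
Θ = −S·φ(d₁)·σ/(2√T) − r·K·e^{−rT}·N(d₂) = −13.236874 − 7.081120 = -20.317995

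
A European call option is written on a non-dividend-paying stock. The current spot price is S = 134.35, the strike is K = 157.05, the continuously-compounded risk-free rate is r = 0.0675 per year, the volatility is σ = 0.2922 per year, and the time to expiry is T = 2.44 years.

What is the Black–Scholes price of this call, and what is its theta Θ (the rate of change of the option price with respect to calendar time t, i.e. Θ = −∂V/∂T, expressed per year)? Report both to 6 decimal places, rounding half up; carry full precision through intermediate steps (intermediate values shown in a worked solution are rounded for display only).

price = 24.727751
Θ = -8.612298

σ√T = 0.2922·√2.44 = 0.456431
d₁ = (ln(S/K) + (r+σ²/2)T) / (σ√T) = (ln(134.35/157.05) + (0.0675+0.2922²/2)·2.44) / 0.456431 = (-0.156116 + 0.268865) / 0.456431 = 0.247023
d₂ = d₁ − σ√T = 0.247023 − 0.456431 = -0.209408
e^{−rT} = e^{−0.0675·2.44} = 0.848148
N(d₁) = 0.597555,  N(d₂) = 0.417065
Call price V = S·N(d₁) − K·e^{−rT}·N(d₂) = 80.281461 − 55.553709 = 24.727751
φ(d₁) = (1/√(2π))·e^{−d₁²/2} = 0.386954
Θ = −S·φ(d₁)·σ/(2√T) − r·K·e^{−rT}·N(d₂) = −4.862422 − 3.749875 = -8.612298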